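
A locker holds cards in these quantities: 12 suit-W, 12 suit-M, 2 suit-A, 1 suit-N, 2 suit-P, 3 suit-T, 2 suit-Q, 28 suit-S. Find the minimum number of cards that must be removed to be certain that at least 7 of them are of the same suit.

An adversary could hand out at most 6 cards per suit (5 suits run out sooner): 6 + 6 + 2 + 1 + 2 + 3 + 2 + 6 = 28 cards and still no suit has 7.
One more card lands in a suit already at 6, so 29 draws are enough and 28 are not.

29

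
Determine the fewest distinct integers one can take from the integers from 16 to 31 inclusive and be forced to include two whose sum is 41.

A set avoiding the sum 41 can contain at most one of each pair {x, 41−x}, plus the 6 elements whose complement lies outside the range.
The integers 21, …, 31 (11 of them) are such a set: any two sum to at least 21+22 = 43 > 41.
Pigeonhole: any 12th integer completes one of the 5 pairs, so 12 choices force a sum of 41.

12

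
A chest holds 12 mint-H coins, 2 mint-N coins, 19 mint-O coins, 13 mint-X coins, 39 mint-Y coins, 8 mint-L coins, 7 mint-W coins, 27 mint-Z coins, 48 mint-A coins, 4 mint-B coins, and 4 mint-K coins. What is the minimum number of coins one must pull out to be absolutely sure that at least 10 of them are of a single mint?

80

The 11 mints are the holes; the coins drawn are the pigeons.
To avoid 10 of any one mint, the worst case takes at most 9 of each mint, or every coin of a mint that has fewer than 9.
That gives 9 + 2 + 9 + 9 + 9 + 8 + 7 + 9 + 9 + 4 + 4 = 79 coins with no mint reaching 10.
The next coin forces some mint to 10, so 79 + 1 = 80.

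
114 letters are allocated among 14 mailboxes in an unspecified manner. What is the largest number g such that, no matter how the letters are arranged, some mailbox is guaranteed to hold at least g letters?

The 14 mailboxes are the holes and the 114 letters are the pigeons.
If every mailbox held at most 8 letters, the total would be at most 14 × 8 = 112, which is less than 114.
So some mailbox holds at least ⌈114/14⌉ = 9 letters.

9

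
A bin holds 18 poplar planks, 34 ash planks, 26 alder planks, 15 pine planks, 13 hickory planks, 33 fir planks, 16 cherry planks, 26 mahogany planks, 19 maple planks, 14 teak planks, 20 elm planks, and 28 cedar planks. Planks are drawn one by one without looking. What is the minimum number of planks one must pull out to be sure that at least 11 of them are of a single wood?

By pigeonhole, the 12 woods are the holes; the planks drawn are the pigeons.
To avoid 11 of any one wood, the worst case takes at most 10 of each wood.
That gives 10 + 10 + 10 + 10 + 10 + 10 + 10 + 10 + 10 + 10 + 10 + 10 = 120 planks with no wood reaching 11.
The next plank forces some wood to 11, so 120 + 1 = 121.

121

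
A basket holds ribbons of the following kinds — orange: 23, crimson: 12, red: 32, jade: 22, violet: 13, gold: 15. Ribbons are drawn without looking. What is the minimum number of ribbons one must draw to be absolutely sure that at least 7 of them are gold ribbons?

In the worst case for collecting gold ribbons, every non-gold ribbon comes out first.
There are 23 + 12 + 32 + 22 + 13 = 102 non-gold ribbons altogether.
After those, each further ribbon must be gold, so 102 + 7 = 109 draws guarantee 7 gold ribbons.

109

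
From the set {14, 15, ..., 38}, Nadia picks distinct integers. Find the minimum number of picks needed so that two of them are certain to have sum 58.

17

Group the elements by complementary pair {x, 58−x}: {20,38}, {21,37}, {22,36}, …, giving 9 two-element pairs, the single value 29 (it cannot pair with itself since the integers are distinct), and 6 integers whose partner 58−x falls outside [14,38].
Treating each of those 16 groups as a pigeonhole, one can pick one integer per group — 16 integers — with no two summing to 58.
The 17th integer lands in an occupied pair, forcing a sum of 58.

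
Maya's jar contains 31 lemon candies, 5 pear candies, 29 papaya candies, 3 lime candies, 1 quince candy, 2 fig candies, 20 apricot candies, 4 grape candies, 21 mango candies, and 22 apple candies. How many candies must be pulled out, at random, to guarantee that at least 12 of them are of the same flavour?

An adversary could hand out at most 11 candies per flavour (5 flavours run out sooner): 11 + 5 + 11 + 3 + 1 + 2 + 11 + 4 + 11 + 11 = 70 candies and still no flavour has 12.
One more candy lands in a flavour already at 11, so 71 draws are enough and 70 are not.

71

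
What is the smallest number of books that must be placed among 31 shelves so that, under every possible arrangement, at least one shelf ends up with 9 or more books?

With 248 books one could put exactly 8 in each of the 31 shelves, and no shelf would reach 9.
By the pigeonhole principle, one more book must land in a shelf that already has 8, giving it 9.
So 31 × 8 + 1 = 249 books are required.

249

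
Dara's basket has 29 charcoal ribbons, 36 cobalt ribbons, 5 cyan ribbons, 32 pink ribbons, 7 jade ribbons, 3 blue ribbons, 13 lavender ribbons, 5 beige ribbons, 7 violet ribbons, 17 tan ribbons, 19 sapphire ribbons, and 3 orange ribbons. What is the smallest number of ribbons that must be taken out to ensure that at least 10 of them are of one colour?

An adversary could hand out at most 9 ribbons per colour (6 colours run out sooner): 9 + 9 + 5 + 9 + 7 + 3 + 9 + 5 + 7 + 9 + 9 + 3 = 84 ribbons and still no colour has 10.
Pigeonhole: one more ribbon lands in a colour already at 9, so 85 draws are enough and 84 are not.

85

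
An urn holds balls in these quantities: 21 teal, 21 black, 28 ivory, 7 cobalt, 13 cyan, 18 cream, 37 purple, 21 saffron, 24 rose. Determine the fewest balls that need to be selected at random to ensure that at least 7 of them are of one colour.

55

By the pigeonhole principle, the 9 colours are the holes; the balls drawn are the pigeons.
To avoid 7 of any one colour, the worst case takes at most 6 of each colour.
That gives 6 + 6 + 6 + 6 + 6 + 6 + 6 + 6 + 6 = 54 balls with no colour reaching 7.
The next ball forces some colour to 7, so 54 + 1 = 55.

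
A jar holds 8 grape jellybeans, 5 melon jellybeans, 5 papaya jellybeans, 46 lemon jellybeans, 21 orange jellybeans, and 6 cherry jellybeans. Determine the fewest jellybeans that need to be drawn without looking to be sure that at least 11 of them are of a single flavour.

45

The 6 flavours are the holes; the jellybeans drawn are the pigeons.
To avoid 11 of any one flavour, the worst case takes at most 10 of each flavour, or every jellybean of a flavour that has fewer than 10.
That gives 8 + 5 + 5 + 10 + 10 + 6 = 44 jellybeans with no flavour reaching 11.
The next jellybean forces some flavour to 11, so 44 + 1 = 45.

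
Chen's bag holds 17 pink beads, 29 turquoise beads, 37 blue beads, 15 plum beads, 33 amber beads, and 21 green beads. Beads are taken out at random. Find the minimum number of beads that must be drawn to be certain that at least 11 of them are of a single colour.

61

The 6 colours are the holes; the beads drawn are the pigeons.
To avoid 11 of any one colour, the worst case takes at most 10 of each colour.
That gives 10 + 10 + 10 + 10 + 10 + 10 = 60 beads with no colour reaching 11.
The next bead forces some colour to 11, so 60 + 1 = 61.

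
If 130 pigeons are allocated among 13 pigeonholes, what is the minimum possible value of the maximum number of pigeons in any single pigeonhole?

10

The 13 pigeonholes are the holes and the 130 pigeons are the pigeons.
If every pigeonhole held at most 9 pigeons, the total would be at most 13 × 9 = 117, which is less than 130.
So some pigeonhole holds at least ⌈130/13⌉ = 10 pigeons.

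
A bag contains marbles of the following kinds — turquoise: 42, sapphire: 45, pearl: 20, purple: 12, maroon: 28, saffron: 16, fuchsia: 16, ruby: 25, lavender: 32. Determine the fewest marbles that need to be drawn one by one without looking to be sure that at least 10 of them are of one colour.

82

An adversary could hand out at most 9 marbles per colour: 9 + 9 + 9 + 9 + 9 + 9 + 9 + 9 + 9 = 81 marbles and still no colour has 10.
By pigeonhole, one more marble lands in a colour already at 9, so 82 draws are enough and 81 are not.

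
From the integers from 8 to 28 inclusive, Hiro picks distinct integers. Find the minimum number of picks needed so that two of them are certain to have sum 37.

12

Two chosen integers sum to 37 exactly when both halves of some pair {x, 37−x} with 9 ≤ x ≤ 37−x ≤ 28 are chosen — 10 such pairs.
The remaining 1 element (those with no distinct partner in range) can never complete a 37-sum, so the worst case takes all of them and one from each pair: 1 + 10 = 11.
By pigeonhole, the 12th integer has to be the second member of some pair, so 11 + 1 = 12.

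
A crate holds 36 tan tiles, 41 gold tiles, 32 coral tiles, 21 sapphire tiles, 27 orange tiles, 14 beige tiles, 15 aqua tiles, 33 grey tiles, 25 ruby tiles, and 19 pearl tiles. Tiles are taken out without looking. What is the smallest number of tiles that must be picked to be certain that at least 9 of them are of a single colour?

81

The 10 colours are the holes; the tiles drawn are the pigeons.
To avoid 9 of any one colour, the worst case takes at most 8 of each colour.
That gives 8 + 8 + 8 + 8 + 8 + 8 + 8 + 8 + 8 + 8 = 80 tiles with no colour reaching 9.
The next tile forces some colour to 9, so 80 + 1 = 81.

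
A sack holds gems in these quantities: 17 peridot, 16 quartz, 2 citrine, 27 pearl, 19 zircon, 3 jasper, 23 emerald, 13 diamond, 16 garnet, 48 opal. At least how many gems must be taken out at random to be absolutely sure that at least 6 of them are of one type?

46

By the pigeonhole principle, the 10 types are the holes; the gems drawn are the pigeons.
To avoid 6 of any one type, the worst case takes at most 5 of each type, or every gem of a type that has fewer than 5.
That gives 5 + 5 + 2 + 5 + 5 + 3 + 5 + 5 + 5 + 5 = 45 gems with no type reaching 6.
The next gem forces some type to 6, so 45 + 1 = 46.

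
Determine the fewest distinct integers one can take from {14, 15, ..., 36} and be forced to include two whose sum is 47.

Two chosen integers sum to 47 exactly when both halves of some pair {x, 47−x} with 14 ≤ x ≤ 47−x ≤ 33 are chosen — 10 such pairs.
The remaining 3 elements (those with no distinct partner in range) can never complete a 47-sum, so the worst case takes all of them and one from each pair: 3 + 10 = 13.
The 14th integer has to be the second member of some pair, so 13 + 1 = 14.

14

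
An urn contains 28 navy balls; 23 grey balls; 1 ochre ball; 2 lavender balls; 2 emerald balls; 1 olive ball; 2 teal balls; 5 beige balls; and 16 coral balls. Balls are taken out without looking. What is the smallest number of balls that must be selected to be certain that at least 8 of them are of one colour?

The 9 colours are the holes; the balls drawn are the pigeons.
To avoid 8 of any one colour, the worst case takes at most 7 of each colour, or every ball of a colour that has fewer than 7.
That gives 7 + 7 + 1 + 2 + 2 + 1 + 2 + 5 + 7 = 34 balls with no colour reaching 8.
The next ball forces some colour to 8, so 34 + 1 = 35.

35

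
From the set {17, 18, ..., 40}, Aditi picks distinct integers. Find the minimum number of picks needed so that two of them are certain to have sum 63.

16

Two chosen integers sum to 63 exactly when both halves of some pair {x, 63−x} with 23 ≤ x ≤ 63−x ≤ 40 are chosen — 9 such pairs.
The remaining 6 elements (those with no distinct partner in range) can never complete a 63-sum, so the worst case takes all of them and one from each pair: 6 + 9 = 15.
The 16th integer has to be the second member of some pair, so 15 + 1 = 16.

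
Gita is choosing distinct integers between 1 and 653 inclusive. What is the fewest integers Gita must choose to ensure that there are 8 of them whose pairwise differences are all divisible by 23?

Integers whose pairwise differences are multiples of 23 are exactly those sharing a remainder mod 23. By pigeonhole, the 23 residue classes mod 23 are the pigeonholes.
With 161 integers one could put 7 in each residue class and have no class reach 8.
The 162nd integer pushes some class to 8, so 23·7 + 1 = 162.

162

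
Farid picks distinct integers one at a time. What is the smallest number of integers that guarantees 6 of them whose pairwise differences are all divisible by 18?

91

Integers whose pairwise differences are multiples of 18 are exactly those sharing a remainder mod 18. By the pigeonhole principle, the 18 residue classes mod 18 are the pigeonholes.
With 90 integers one could put 5 in each residue class and have no class reach 6.
The 91st integer pushes some class to 6, so 18·5 + 1 = 91.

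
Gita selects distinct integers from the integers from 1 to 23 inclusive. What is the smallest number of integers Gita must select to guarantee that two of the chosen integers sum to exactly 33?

A set avoiding the sum 33 can contain at most one of each pair {x, 33−x}, plus the 9 elements whose complement lies outside the range.
The integers 1, …, 16 (16 of them) are such a set: any two sum to at least 1+2 = 3 and at most 15+16 = 31 < 33.
By pigeonhole, any 17th integer completes one of the 7 pairs, so 17 choices force a sum of 33.

17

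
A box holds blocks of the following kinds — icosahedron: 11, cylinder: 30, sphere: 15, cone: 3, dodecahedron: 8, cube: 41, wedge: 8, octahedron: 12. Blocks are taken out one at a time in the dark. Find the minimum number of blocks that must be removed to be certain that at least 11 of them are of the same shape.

70

Put each drawn block into a box by shape. The largest draw with every box below 11 takes min(count, 10) from each shape; shapes with fewer than 10 contribute all they have.
Σ min(cᵢ, 10) = 10 + 10 + 10 + 3 + 8 + 10 + 8 + 10 = 69.
Draw number 69 + 1 = 70 must push one box to 11.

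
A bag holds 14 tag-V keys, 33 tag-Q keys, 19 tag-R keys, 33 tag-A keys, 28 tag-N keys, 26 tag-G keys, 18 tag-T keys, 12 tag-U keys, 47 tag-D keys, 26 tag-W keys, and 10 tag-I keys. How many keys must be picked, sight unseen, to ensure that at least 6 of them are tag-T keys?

254

In the worst case for collecting tag-T keys, every non-tag-T key comes out first.
There are 14 + 33 + 19 + 33 + 28 + 26 + 12 + 47 + 26 + 10 = 248 non-tag-T keys altogether.
After those, each further key must be tag-T, so 248 + 6 = 254 draws guarantee 6 tag-T keys.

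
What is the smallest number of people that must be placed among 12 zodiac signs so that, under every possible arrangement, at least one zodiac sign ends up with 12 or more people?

With 132 people one could put exactly 11 in each of the 12 zodiac signs, and no zodiac sign would reach 12.
By the pigeonhole principle, one more person must land in a zodiac sign that already has 11, giving it 12.
So 12 × 11 + 1 = 133 people are required.

133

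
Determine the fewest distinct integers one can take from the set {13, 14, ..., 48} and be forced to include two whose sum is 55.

22

Two chosen integers sum to 55 exactly when both halves of some pair {x, 55−x} with 13 ≤ x ≤ 55−x ≤ 42 are chosen — 15 such pairs.
The remaining 6 elements (those with no distinct partner in range) can never complete a 55-sum, so the worst case takes all of them and one from each pair: 6 + 15 = 21.
By pigeonhole, the 22nd integer has to be the second member of some pair, so 21 + 1 = 22.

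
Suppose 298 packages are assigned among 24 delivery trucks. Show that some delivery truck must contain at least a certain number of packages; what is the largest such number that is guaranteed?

The 24 delivery trucks are the holes and the 298 packages are the pigeons.
If every delivery truck held at most 12 packages, the total would be at most 24 × 12 = 288, which is less than 298.
So some delivery truck holds at least ⌈298/24⌉ = 13 packages.

13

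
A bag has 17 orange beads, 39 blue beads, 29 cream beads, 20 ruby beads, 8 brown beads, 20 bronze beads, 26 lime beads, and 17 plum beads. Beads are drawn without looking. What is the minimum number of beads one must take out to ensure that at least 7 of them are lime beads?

157

In the worst case for collecting lime beads, every non-lime bead comes out first.
There are 17 + 39 + 29 + 20 + 8 + 20 + 17 = 150 non-lime beads altogether.
After those, each further bead must be lime, so 150 + 7 = 157 draws guarantee 7 lime beads.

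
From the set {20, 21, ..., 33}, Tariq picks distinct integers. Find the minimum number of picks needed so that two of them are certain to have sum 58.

Group the elements by complementary pair {x, 58−x}: {25,33}, {26,32}, {27,31}, …, giving 4 two-element pairs, the single value 29 (it cannot pair with itself since the integers are distinct), and 5 integers whose partner 58−x falls outside [20,33].
By the pigeonhole principle, treating each of those 10 groups as a pigeonhole, one can pick one integer per group — 10 integers — with no two summing to 58.
The 11th integer lands in an occupied pair, forcing a sum of 58.

11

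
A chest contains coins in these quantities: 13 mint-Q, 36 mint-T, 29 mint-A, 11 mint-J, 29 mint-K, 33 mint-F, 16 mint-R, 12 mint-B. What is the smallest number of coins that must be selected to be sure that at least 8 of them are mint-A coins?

158

In the worst case for collecting mint-A coins, every non-mint-A coin comes out first.
There are 13 + 36 + 11 + 29 + 33 + 16 + 12 = 150 non-mint-A coins altogether.
After those, each further coin must be mint-A, so 150 + 8 = 158 draws guarantee 8 mint-A coins.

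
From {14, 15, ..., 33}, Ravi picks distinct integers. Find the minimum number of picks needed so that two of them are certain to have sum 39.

15

Group the elements by complementary pair {x, 39−x}: {14,25}, {15,24}, {16,23}, …, giving 6 two-element pairs and 8 integers whose partner 39−x falls outside [14,33].
By pigeonhole, treating each of those 14 groups as a pigeonhole, one can pick one integer per group — 14 integers — with no two summing to 39.
The 15th integer lands in an occupied pair, forcing a sum of 39.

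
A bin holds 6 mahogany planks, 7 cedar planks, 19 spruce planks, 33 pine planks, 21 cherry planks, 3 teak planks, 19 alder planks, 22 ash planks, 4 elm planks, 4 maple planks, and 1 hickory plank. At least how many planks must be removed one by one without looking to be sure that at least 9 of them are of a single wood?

Pigeonhole: the 11 woods are the holes; the planks drawn are the pigeons.
To avoid 9 of any one wood, the worst case takes at most 8 of each wood, or every plank of a wood that has fewer than 8.
That gives 6 + 7 + 8 + 8 + 8 + 3 + 8 + 8 + 4 + 4 + 1 = 65 planks with no wood reaching 9.
The next plank forces some wood to 9, so 65 + 1 = 66.

66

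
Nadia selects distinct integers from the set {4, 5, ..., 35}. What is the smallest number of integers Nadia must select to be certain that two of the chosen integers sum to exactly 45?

20

A set avoiding the sum 45 can contain at most one of each pair {x, 45−x}, plus the 6 elements whose complement lies outside the range.
The integers 4, …, 22 (19 of them) are such a set: any two sum to at least 4+5 = 9 and at most 21+22 = 43 < 45.
Pigeonhole: any 20th integer completes one of the 13 pairs, so 20 choices force a sum of 45.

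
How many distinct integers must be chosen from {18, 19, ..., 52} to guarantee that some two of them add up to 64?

Two chosen integers sum to 64 exactly when both halves of some pair {x, 64−x} with 18 ≤ x ≤ 64−x ≤ 46 are chosen — 14 such pairs.
The remaining 7 elements (those with no distinct partner in range) can never complete a 64-sum, so the worst case takes all of them and one from each pair: 7 + 14 = 21.
By pigeonhole, the 22nd integer has to be the second member of some pair, so 21 + 1 = 22.

22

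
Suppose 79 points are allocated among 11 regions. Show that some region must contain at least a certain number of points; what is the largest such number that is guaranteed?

8

The 11 regions are the holes and the 79 points are the pigeons.
If every region held at most 7 points, the total would be at most 11 × 7 = 77, which is less than 79.
So some region holds at least ⌈79/11⌉ = 8 points.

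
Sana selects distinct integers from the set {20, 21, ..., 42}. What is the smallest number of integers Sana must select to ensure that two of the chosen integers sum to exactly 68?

A set avoiding the sum 68 can contain at most one of each pair {x, 68−x}, plus the 7 elements whose complement lies outside the range or equal to its own complement.
The integers 20, …, 34 (15 of them) are such a set: any two sum to at least 20+21 = 41 and at most 33+34 = 67 < 68.
By the pigeonhole principle, any 16th integer completes one of the 8 pairs, so 16 choices force a sum of 68.

16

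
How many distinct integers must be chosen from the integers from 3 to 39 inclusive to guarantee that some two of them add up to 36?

A set avoiding the sum 36 can contain at most one of each pair {x, 36−x}, plus the 7 elements whose complement lies outside the range or equal to its own complement.
The integers 18, …, 39 (22 of them) are such a set: any two sum to at least 18+19 = 37 > 36.
By the pigeonhole principle, any 23rd integer completes one of the 15 pairs, so 23 choices force a sum of 36.

23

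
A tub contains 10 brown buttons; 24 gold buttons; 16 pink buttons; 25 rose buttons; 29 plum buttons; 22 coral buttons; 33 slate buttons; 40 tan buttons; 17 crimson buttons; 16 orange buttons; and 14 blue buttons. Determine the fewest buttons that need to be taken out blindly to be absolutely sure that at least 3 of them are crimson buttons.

232

In the worst case for collecting crimson buttons, every non-crimson button comes out first.
There are 10 + 24 + 16 + 25 + 29 + 22 + 33 + 40 + 16 + 14 = 229 non-crimson buttons altogether.
After those, each further button must be crimson, so 229 + 3 = 232 draws guarantee 3 crimson buttons.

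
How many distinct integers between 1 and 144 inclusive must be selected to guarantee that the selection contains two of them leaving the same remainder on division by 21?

22

The 21 residue classes mod 21 are the pigeonholes.
With 21 integers one could put 1 in each residue class and have no class reach 2.
The 22nd integer pushes some class to 2, so 21·1 + 1 = 22.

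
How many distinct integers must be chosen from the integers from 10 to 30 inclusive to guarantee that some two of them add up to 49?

16

A set avoiding the sum 49 can contain at most one of each pair {x, 49−x}, plus the 9 elements whose complement lies outside the range.
The integers 10, …, 24 (15 of them) are such a set: any two sum to at least 10+11 = 21 and at most 23+24 = 47 < 49.
Any 16th integer completes one of the 6 pairs, so 16 choices force a sum of 49.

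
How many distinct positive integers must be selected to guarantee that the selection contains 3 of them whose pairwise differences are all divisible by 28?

57

Integers whose pairwise differences are multiples of 28 are exactly those sharing a remainder mod 28. The 28 residue classes mod 28 are the pigeonholes.
With 56 integers one could put 2 in each residue class and have no class reach 3.
The 57th integer pushes some class to 3, so 28·2 + 1 = 57.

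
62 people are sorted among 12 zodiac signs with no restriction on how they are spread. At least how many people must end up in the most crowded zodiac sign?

The 12 zodiac signs are the holes and the 62 people are the pigeons.
If every zodiac sign held at most 5 people, the total would be at most 12 × 5 = 60, which is less than 62.
So some zodiac sign holds at least ⌈62/12⌉ = 6 people.

6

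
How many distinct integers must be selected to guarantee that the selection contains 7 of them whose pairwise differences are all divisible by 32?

193

Integers whose pairwise differences are multiples of 32 are exactly those sharing a remainder mod 32. The 32 residue classes mod 32 are the pigeonholes.
With 192 integers one could put 6 in each residue class and have no class reach 7.
The 193rd integer pushes some class to 7, so 32·6 + 1 = 193.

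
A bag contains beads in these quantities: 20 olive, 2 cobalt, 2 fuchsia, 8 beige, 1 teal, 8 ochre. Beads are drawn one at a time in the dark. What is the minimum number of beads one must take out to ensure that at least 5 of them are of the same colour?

The 6 colours are the holes; the beads drawn are the pigeons.
To avoid 5 of any one colour, the worst case takes at most 4 of each colour, or every bead of a colour that has fewer than 4.
That gives 4 + 2 + 2 + 4 + 1 + 4 = 17 beads with no colour reaching 5.
The next bead forces some colour to 5, so 17 + 1 = 18.

18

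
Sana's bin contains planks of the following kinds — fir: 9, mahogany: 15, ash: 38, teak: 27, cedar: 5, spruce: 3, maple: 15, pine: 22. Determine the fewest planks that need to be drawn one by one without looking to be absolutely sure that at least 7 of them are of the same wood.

45

An adversary could hand out at most 6 planks per wood (cedar, spruce run out sooner): 6 + 6 + 6 + 6 + 5 + 3 + 6 + 6 = 44 planks and still no wood has 7.
One more plank lands in a wood already at 6, so 45 draws are enough and 44 are not.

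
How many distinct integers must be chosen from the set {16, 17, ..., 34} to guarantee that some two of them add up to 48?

12

Group the elements by complementary pair {x, 48−x}: {16,32}, {17,31}, {18,30}, …, giving 8 two-element pairs, the single value 24 (it cannot pair with itself since the integers are distinct), and 2 integers whose partner 48−x falls outside [16,34].
Pigeonhole: treating each of those 11 groups as a pigeonhole, one can pick one integer per group — 11 integers — with no two summing to 48.
The 12th integer lands in an occupied pair, forcing a sum of 48.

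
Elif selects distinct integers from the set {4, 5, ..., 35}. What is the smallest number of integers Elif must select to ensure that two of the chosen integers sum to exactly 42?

19

Two chosen integers sum to 42 exactly when both halves of some pair {x, 42−x} with 7 ≤ x ≤ 42−x ≤ 35 are chosen — 14 such pairs.
The remaining 4 elements (those with no distinct partner in range) can never complete a 42-sum, so the worst case takes all of them and one from each pair: 4 + 14 = 18.
By the pigeonhole principle, the 19th integer has to be the second member of some pair, so 18 + 1 = 19.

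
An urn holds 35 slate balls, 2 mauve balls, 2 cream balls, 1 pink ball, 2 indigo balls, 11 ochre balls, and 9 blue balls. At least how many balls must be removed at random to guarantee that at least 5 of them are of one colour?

20

An adversary could hand out at most 4 balls per colour (4 colours run out sooner): 4 + 2 + 2 + 1 + 2 + 4 + 4 = 19 balls and still no colour has 5.
One more ball lands in a colour already at 4, so 20 draws are enough and 19 are not.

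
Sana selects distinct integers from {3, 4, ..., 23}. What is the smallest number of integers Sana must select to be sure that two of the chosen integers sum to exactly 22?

14

A set avoiding the sum 22 can contain at most one of each pair {x, 22−x}, plus the 5 elements whose complement lies outside the range or equal to its own complement.
The integers 11, …, 23 (13 of them) are such a set: any two sum to at least 11+12 = 23 > 22.
Any 14th integer completes one of the 8 pairs, so 14 choices force a sum of 22.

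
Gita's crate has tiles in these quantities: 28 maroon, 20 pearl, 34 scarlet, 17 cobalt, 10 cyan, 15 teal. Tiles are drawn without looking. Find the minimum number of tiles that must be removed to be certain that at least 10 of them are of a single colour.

An adversary could hand out at most 9 tiles per colour: 9 + 9 + 9 + 9 + 9 + 9 = 54 tiles and still no colour has 10.
Pigeonhole: one more tile lands in a colour already at 9, so 55 draws are enough and 54 are not.

55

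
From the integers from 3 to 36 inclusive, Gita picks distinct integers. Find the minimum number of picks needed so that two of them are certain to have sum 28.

24

Two chosen integers sum to 28 exactly when both halves of some pair {x, 28−x} with 3 ≤ x ≤ 28−x ≤ 25 are chosen — 11 such pairs.
The remaining 12 elements (those with no distinct partner in range) can never complete a 28-sum, so the worst case takes all of them and one from each pair: 12 + 11 = 23.
The 24th integer has to be the second member of some pair, so 23 + 1 = 24.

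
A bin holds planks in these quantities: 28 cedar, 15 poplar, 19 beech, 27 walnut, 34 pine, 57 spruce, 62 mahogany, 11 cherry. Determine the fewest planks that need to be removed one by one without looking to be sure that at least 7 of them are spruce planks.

203

In the worst case for collecting spruce planks, every non-spruce plank comes out first.
There are 28 + 15 + 19 + 27 + 34 + 62 + 11 = 196 non-spruce planks altogether.
After those, each further plank must be spruce, so 196 + 7 = 203 draws guarantee 7 spruce planks.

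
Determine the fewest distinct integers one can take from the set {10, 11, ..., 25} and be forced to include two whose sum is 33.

10

A set avoiding the sum 33 can contain at most one of each pair {x, 33−x}, plus the 2 elements whose complement lies outside the range.
The integers 17, …, 25 (9 of them) are such a set: any two sum to at least 17+18 = 35 > 33.
Any 10th integer completes one of the 7 pairs, so 10 choices force a sum of 33.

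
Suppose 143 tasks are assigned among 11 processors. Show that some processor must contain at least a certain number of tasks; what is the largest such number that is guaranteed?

The 11 processors are the holes and the 143 tasks are the pigeons.
If every processor held at most 12 tasks, the total would be at most 11 × 12 = 132, which is less than 143.
So some processor holds at least ⌈143/11⌉ = 13 tasks.

13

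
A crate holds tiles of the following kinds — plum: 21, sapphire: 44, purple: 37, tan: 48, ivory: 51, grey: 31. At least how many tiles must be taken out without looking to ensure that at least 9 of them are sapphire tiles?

197

In the worst case for collecting sapphire tiles, every non-sapphire tile comes out first.
There are 21 + 37 + 48 + 51 + 31 = 188 non-sapphire tiles altogether.
After those, each further tile must be sapphire, so 188 + 9 = 197 draws guarantee 9 sapphire tiles.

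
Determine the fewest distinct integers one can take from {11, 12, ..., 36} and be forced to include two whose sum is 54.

Two chosen integers sum to 54 exactly when both halves of some pair {x, 54−x} with 18 ≤ x ≤ 54−x ≤ 36 are chosen — 9 such pairs.
The remaining 8 elements (those with no distinct partner in range) can never complete a 54-sum, so the worst case takes all of them and one from each pair: 8 + 9 = 17.
By pigeonhole, the 18th integer has to be the second member of some pair, so 17 + 1 = 18.

18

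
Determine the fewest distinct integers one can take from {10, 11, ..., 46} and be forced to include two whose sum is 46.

25

A set avoiding the sum 46 can contain at most one of each pair {x, 46−x}, plus the 11 elements whose complement lies outside the range or equal to its own complement.
The integers 23, …, 46 (24 of them) are such a set: any two sum to at least 23+24 = 47 > 46.
Any 25th integer completes one of the 13 pairs, so 25 choices force a sum of 46.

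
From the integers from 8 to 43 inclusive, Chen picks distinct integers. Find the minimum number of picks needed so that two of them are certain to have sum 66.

27

Group the elements by complementary pair {x, 66−x}: {23,43}, {24,42}, {25,41}, …, giving 10 two-element pairs; the single value 33 (it cannot pair with itself since the integers are distinct); and 15 integers whose partner 66−x falls outside [8,43].
Treating each of those 26 groups as a pigeonhole, one can pick one integer per group — 26 integers — with no two summing to 66.
The 27th integer lands in an occupied pair, forcing a sum of 66.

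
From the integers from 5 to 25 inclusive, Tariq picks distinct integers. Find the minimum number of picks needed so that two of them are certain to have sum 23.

15

Group the elements by complementary pair {x, 23−x}: {5,18}, {6,17}, {7,16}, …, giving 7 two-element pairs and 7 integers whose partner 23−x falls outside [5,25].
Treating each of those 14 groups as a pigeonhole, one can pick one integer per group — 14 integers — with no two summing to 23.
The 15th integer lands in an occupied pair, forcing a sum of 23.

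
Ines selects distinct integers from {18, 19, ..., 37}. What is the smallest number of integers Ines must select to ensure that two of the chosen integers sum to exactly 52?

A set avoiding the sum 52 can contain at most one of each pair {x, 52−x}, plus the 4 elements whose complement lies outside the range or equal to its own complement.
The integers 26, …, 37 (12 of them) are such a set: any two sum to at least 26+27 = 53 > 52.
Any 13th integer completes one of the 8 pairs, so 13 choices force a sum of 52.

13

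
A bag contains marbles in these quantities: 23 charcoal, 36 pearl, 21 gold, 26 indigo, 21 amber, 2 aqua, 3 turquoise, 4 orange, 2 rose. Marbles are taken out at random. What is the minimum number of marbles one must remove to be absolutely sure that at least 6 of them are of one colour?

37

Pigeonhole: put each drawn marble into a box by colour. The largest draw with every box below 6 takes min(count, 5) from each colour; colours with fewer than 5 contribute all they have.
Σ min(cᵢ, 5) = 5 + 5 + 5 + 5 + 5 + 2 + 3 + 4 + 2 = 36.
Draw number 36 + 1 = 37 must push one box to 6.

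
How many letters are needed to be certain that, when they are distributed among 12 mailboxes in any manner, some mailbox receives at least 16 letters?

181

With 180 letters one could put exactly 15 in each of the 12 mailboxes, and no mailbox would reach 16.
By pigeonhole, one more letter must land in a mailbox that already has 15, giving it 16.
So 12 × 15 + 1 = 181 letters are required.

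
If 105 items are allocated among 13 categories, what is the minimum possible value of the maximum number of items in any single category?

By pigeonhole, the 13 categories are the holes and the 105 items are the pigeons.
If every category held at most 8 items, the total would be at most 13 × 8 = 104, which is less than 105.
So some category holds at least ⌈105/13⌉ = 9 items.

9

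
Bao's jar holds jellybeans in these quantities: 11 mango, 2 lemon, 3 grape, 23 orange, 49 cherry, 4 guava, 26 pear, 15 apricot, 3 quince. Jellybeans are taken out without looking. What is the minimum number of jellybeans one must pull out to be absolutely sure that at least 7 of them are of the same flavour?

43

The 9 flavours are the holes; the jellybeans drawn are the pigeons.
To avoid 7 of any one flavour, the worst case takes at most 6 of each flavour, or every jellybean of a flavour that has fewer than 6.
That gives 6 + 2 + 3 + 6 + 6 + 4 + 6 + 6 + 3 = 42 jellybeans with no flavour reaching 7.
The next jellybean forces some flavour to 7, so 42 + 1 = 43.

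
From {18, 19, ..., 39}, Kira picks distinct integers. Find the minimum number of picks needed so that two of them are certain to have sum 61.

Group the elements by complementary pair {x, 61−x}: {22,39}, {23,38}, {24,37}, …, giving 9 two-element pairs and 4 integers whose partner 61−x falls outside [18,39].
Treating each of those 13 groups as a pigeonhole, one can pick one integer per group — 13 integers — with no two summing to 61.
The 14th integer lands in an occupied pair, forcing a sum of 61.

14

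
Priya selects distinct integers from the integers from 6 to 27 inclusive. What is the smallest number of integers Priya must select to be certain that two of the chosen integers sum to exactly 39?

A set avoiding the sum 39 can contain at most one of each pair {x, 39−x}, plus the 6 elements whose complement lies outside the range.
The integers 6, …, 19 (14 of them) are such a set: any two sum to at least 6+7 = 13 and at most 18+19 = 37 < 39.
By the pigeonhole principle, any 15th integer completes one of the 8 pairs, so 15 choices force a sum of 39.

15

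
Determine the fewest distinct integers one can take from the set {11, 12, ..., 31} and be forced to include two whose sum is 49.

15

A set avoiding the sum 49 can contain at most one of each pair {x, 49−x}, plus the 7 elements whose complement lies outside the range.
The integers 11, …, 24 (14 of them) are such a set: any two sum to at least 11+12 = 23 and at most 23+24 = 47 < 49.
By pigeonhole, any 15th integer completes one of the 7 pairs, so 15 choices force a sum of 49.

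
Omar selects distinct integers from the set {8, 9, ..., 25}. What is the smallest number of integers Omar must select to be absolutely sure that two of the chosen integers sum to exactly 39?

A set avoiding the sum 39 can contain at most one of each pair {x, 39−x}, plus the 6 elements whose complement lies outside the range.
The integers 8, …, 19 (12 of them) are such a set: any two sum to at least 8+9 = 17 and at most 18+19 = 37 < 39.
Any 13th integer completes one of the 6 pairs, so 13 choices force a sum of 39.

13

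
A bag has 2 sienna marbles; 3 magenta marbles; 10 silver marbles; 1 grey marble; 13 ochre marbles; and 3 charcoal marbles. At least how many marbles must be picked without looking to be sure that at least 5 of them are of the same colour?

By the pigeonhole principle, put each drawn marble into a box by colour. The largest draw with every box below 5 takes min(count, 4) from each colour; colours with fewer than 4 contribute all they have.
Σ min(cᵢ, 4) = 2 + 3 + 4 + 1 + 4 + 3 = 17.
Draw number 17 + 1 = 18 must push one box to 5.

18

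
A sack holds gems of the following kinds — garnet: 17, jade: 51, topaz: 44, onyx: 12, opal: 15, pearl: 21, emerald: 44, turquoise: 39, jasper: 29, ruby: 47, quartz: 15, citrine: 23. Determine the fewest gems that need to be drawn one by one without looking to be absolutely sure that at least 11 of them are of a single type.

An adversary could hand out at most 10 gems per type: 10 + 10 + 10 + 10 + 10 + 10 + 10 + 10 + 10 + 10 + 10 + 10 = 120 gems and still no type has 11.
By the pigeonhole principle, one more gem lands in a type already at 10, so 121 draws are enough and 120 are not.

121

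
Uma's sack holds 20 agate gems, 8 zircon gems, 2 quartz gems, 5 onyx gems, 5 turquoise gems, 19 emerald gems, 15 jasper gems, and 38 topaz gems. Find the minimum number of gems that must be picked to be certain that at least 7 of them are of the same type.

By pigeonhole, put each drawn gem into a box by type. The largest draw with every box below 7 takes min(count, 6) from each type; types with fewer than 6 contribute all they have.
Σ min(cᵢ, 6) = 6 + 6 + 2 + 5 + 5 + 6 + 6 + 6 = 42.
Draw number 42 + 1 = 43 must push one box to 7.

43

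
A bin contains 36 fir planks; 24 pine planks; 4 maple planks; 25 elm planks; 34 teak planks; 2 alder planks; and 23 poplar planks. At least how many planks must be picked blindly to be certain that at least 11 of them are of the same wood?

57

Pigeonhole: the 7 woods are the holes; the planks drawn are the pigeons.
To avoid 11 of any one wood, the worst case takes at most 10 of each wood, or every plank of a wood that has fewer than 10.
That gives 10 + 10 + 4 + 10 + 10 + 2 + 10 = 56 planks with no wood reaching 11.
The next plank forces some wood to 11, so 56 + 1 = 57.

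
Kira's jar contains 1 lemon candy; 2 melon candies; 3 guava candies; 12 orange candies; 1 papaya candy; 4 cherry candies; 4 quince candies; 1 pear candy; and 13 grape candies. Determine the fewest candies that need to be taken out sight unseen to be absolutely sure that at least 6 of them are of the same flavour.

The 9 flavours are the holes; the candies drawn are the pigeons.
To avoid 6 of any one flavour, the worst case takes at most 5 of each flavour, or every candy of a flavour that has fewer than 5.
That gives 1 + 2 + 3 + 5 + 1 + 4 + 4 + 1 + 5 = 26 candies with no flavour reaching 6.
The next candy forces some flavour to 6, so 26 + 1 = 27.

27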